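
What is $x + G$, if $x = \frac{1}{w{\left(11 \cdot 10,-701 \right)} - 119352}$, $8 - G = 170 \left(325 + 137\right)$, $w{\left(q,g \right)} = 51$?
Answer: $- \frac{9368946133}{119301} \approx -78532.0$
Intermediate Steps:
$G = -78532$ ($G = 8 - 170 \left(325 + 137\right) = 8 - 170 \cdot 462 = 8 - 78540 = -78532$)
$x = - \frac{1}{119301}$ ($x = \frac{1}{51 - 119352} = \frac{1}{-119301} = - \frac{1}{119301} \approx -8.3822 \cdot 10^{-6}$)
$x + G = - \frac{1}{119301} - 78532 = - \frac{9368946133}{119301}$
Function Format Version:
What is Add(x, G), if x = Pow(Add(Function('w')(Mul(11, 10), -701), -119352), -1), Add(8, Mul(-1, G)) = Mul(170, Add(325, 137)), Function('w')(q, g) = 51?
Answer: Rational(-9368946133, 119301) ≈ -78532.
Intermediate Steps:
G = -78532 (G = Add(8, Mul(-1, Mul(170, Add(325, 137)))) = Add(8, Mul(-1, Mul(170, 462))) = Add(8, Mul(-1, 78540)) = Add(8, -78540) = -78532)
x = Rational(-1, 119301) (x = Pow(Add(51, -119352), -1) = Pow(-119301, -1) = Rational(-1, 119301) ≈ -8.3822e-6)
Add(x, G) = Add(Rational(-1, 119301), -78532) = Rational(-9368946133, 119301)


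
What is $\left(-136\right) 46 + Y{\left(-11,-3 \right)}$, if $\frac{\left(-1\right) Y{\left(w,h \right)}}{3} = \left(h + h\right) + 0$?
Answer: $-6238$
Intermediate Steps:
$Y{\left(w,h \right)} = - 6 h$ ($Y{\left(w,h \right)} = - 3 \left(\left(h + h\right) + 0\right) = - 3 \left(2 h + 0\right) = - 3 \cdot 2 h = - 6 h$)
$\left(-136\right) 46 + Y{\left(-11,-3 \right)} = \left(-136\right) 46 - -18 = -6256 + 18 = -6238$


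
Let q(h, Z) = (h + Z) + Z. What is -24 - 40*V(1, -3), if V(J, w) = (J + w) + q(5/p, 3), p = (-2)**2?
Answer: -234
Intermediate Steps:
p = 4
q(h, Z) = h + 2*Z (q(h, Z) = (Z + h) + Z = h + 2*Z)
V(J, w) = 29/4 + J + w (V(J, w) = (J + w) + (5/4 + 2*3) = (J + w) + (5*(1/4) + 6) = (J + w) + (5/4 + 6) = (J + w) + 29/4 = 29/4 + J + w)
-24 - 40*V(1, -3) = -24 - 40*(29/4 + 1 - 3) = -24 - 40*21/4 = -24 - 210 = -234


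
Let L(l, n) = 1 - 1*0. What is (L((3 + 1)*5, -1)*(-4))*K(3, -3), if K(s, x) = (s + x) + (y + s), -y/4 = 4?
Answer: 52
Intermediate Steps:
y = -16 (y = -4*4 = -16)
L(l, n) = 1 (L(l, n) = 1 + 0 = 1)
K(s, x) = -16 + x + 2*s (K(s, x) = (s + x) + (-16 + s) = -16 + x + 2*s)
(L((3 + 1)*5, -1)*(-4))*K(3, -3) = (1*(-4))*(-16 - 3 + 2*3) = -4*(-16 - 3 + 6) = -4*(-13) = 52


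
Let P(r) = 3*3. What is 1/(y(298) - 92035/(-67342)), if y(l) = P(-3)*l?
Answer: 67342/180703279 ≈ 0.00037267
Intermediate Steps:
P(r) = 9
y(l) = 9*l
1/(y(298) - 92035/(-67342)) = 1/(9*298 - 92035/(-67342)) = 1/(2682 - 92035*(-1/67342)) = 1/(2682 + 92035/67342) = 1/(180703279/67342) = 67342/180703279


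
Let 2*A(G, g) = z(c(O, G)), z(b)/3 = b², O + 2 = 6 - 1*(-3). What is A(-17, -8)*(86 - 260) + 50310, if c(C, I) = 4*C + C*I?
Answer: -2111031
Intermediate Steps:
O = 7 (O = -2 + (6 - 1*(-3)) = -2 + (6 + 3) = -2 + 9 = 7)
z(b) = 3*b²
A(G, g) = 3*(28 + 7*G)²/2 (A(G, g) = (3*(7*(4 + G))²)/2 = (3*(28 + 7*G)²)/2 = 3*(28 + 7*G)²/2)
A(-17, -8)*(86 - 260) + 50310 = (147*(4 - 17)²/2)*(86 - 260) + 50310 = ((147/2)*(-13)²)*(-174) + 50310 = ((147/2)*169)*(-174) + 50310 = (24843/2)*(-174) + 50310 = -2161341 + 50310 = -2111031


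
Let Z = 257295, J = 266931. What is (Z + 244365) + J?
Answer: 768591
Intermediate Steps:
(Z + 244365) + J = (257295 + 244365) + 266931 = 501660 + 266931 = 768591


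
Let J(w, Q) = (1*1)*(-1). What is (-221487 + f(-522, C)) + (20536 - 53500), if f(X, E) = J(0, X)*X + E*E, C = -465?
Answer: -37704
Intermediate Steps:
J(w, Q) = -1 (J(w, Q) = 1*(-1) = -1)
f(X, E) = E**2 - X (f(X, E) = -X + E*E = -X + E**2 = E**2 - X)
(-221487 + f(-522, C)) + (20536 - 53500) = (-221487 + ((-465)**2 - 1*(-522))) + (20536 - 53500) = (-221487 + (216225 + 522)) - 32964 = (-221487 + 216747) - 32964 = -4740 - 32964 = -37704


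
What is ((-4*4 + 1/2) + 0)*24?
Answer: -372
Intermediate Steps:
((-4*4 + 1/2) + 0)*24 = ((-16 + 1/2) + 0)*24 = (-31/2 + 0)*24 = -31/2*24 = -372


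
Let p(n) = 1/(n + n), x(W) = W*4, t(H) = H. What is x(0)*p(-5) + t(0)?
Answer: 0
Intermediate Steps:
x(W) = 4*W
p(n) = 1/(2*n)
x(0)*p(-5) + t(0) = (4*0)*((½)/(-5)) + 0 = 0*((½)*(-⅕)) + 0 = 0*(-⅒) + 0 = 0 + 0 = 0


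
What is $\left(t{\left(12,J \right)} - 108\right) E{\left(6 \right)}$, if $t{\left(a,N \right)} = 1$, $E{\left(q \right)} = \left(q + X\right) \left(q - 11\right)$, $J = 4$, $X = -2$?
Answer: $2140$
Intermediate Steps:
$E{\left(q \right)} = \left(-11 + q\right) \left(-2 + q\right)$ ($E{\left(q \right)} = \left(q - 2\right) \left(q - 11\right) = \left(-2 + q\right) \left(-11 + q\right) = \left(-11 + q\right) \left(-2 + q\right)$)
$\left(t{\left(12,J \right)} - 108\right) E{\left(6 \right)} = \left(1 - 108\right) \left(22 + 6^{2} - 78\right) = - 107 \left(22 + 36 - 78\right) = \left(-107\right) \left(-20\right) = 2140$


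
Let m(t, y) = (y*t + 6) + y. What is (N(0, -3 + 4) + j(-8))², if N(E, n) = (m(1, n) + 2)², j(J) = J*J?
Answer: 26896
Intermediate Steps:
j(J) = J²
m(t, y) = 6 + y + t*y (m(t, y) = (t*y + 6) + y = (6 + t*y) + y = 6 + y + t*y)
N(E, n) = (8 + 2*n)² (N(E, n) = ((6 + n + 1*n) + 2)² = ((6 + n + n) + 2)² = ((6 + 2*n) + 2)² = (8 + 2*n)²)
(N(0, -3 + 4) + j(-8))² = (4*(4 + (-3 + 4))² + (-8)²)² = (4*(4 + 1)² + 64)² = (4*5² + 64)² = (4*25 + 64)² = (100 + 64)² = 164² = 26896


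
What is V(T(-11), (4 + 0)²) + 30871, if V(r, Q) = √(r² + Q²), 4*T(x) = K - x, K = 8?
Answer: 30871 + √4457/4 ≈ 30888.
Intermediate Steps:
T(x) = 2 - x/4 (T(x) = (8 - x)/4 = 2 - x/4)
V(r, Q) = √(Q² + r²)
V(T(-11), (4 + 0)²) + 30871 = √(((4 + 0)²)² + (2 - ¼*(-11))²) + 30871 = √((4²)² + (2 + 11/4)²) + 30871 = √(16² + (19/4)²) + 30871 = √(256 + 361/16) + 30871 = √(4457/16) + 30871 = √4457/4 + 30871 = 30871 + √4457/4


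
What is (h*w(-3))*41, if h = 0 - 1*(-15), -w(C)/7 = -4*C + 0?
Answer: -51660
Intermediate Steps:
w(C) = 28*C (w(C) = -7*(-4*C + 0) = -(-28)*C = 28*C)
h = 15 (h = 0 + 15 = 15)
(h*w(-3))*41 = (15*(28*(-3)))*41 = (15*(-84))*41 = -1260*41 = -51660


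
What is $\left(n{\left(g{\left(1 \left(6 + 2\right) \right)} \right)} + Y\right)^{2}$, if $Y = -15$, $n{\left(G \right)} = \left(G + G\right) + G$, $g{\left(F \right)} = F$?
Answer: $81$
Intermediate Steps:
$n{\left(G \right)} = 3 G$ ($n{\left(G \right)} = 2 G + G = 3 G$)
$\left(n{\left(g{\left(1 \left(6 + 2\right) \right)} \right)} + Y\right)^{2} = \left(3 \cdot 1 \left(6 + 2\right) - 15\right)^{2} = \left(3 \cdot 1 \cdot 8 - 15\right)^{2} = \left(3 \cdot 8 - 15\right)^{2} = \left(24 - 15\right)^{2} = 9^{2} = 81$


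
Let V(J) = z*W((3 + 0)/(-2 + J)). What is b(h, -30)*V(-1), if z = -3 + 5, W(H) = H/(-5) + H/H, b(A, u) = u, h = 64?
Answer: -72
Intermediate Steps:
W(H) = 1 - H/5 (W(H) = H*(-⅕) + 1 = -H/5 + 1 = 1 - H/5)
z = 2
V(J) = 2 - 6/(5*(-2 + J)) (V(J) = 2*(1 - (3 + 0)/(5*(-2 + J))) = 2*(1 - 3/(5*(-2 + J))) = 2 - 6/(5*(-2 + J)))
b(h, -30)*V(-1) = -12*(-13 + 5*(-1))/(-2 - 1) = -12*(-13 - 5)/(-3) = -12*(-1)*(-18)/3 = -30*12/5 = -72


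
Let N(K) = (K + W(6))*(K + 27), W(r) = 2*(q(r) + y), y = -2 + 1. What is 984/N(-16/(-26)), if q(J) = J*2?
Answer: 27716/17591 ≈ 1.5756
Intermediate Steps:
q(J) = 2*J
y = -1
W(r) = -2 + 4*r (W(r) = 2*(2*r - 1) = 2*(-1 + 2*r) = -2 + 4*r)
N(K) = (22 + K)*(27 + K) (N(K) = (K + (-2 + 4*6))*(K + 27) = (K + (-2 + 24))*(27 + K) = (K + 22)*(27 + K) = (22 + K)*(27 + K))
984/N(-16/(-26)) = 984/(594 + (-16/(-26))**2 + 49*(-16/(-26))) = 984/(594 + (-16*(-1/26))**2 + 49*(-16*(-1/26))) = 984/(594 + (8/13)**2 + 49*(8/13)) = 984/(594 + 64/169 + 392/13) = 984/(105546/169) = 984*(169/105546) = 27716/17591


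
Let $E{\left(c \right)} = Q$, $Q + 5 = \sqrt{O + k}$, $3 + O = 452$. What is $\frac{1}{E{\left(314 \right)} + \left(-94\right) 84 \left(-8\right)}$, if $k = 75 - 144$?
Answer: $\frac{63163}{3989564189} - \frac{2 \sqrt{95}}{3989564189} \approx 1.5827 \cdot 10^{-5}$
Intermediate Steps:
$k = -69$
$O = 449$ ($O = -3 + 452 = 449$)
$Q = -5 + 2 \sqrt{95}$ ($Q = -5 + \sqrt{449 - 69} = -5 + \sqrt{380} = -5 + 2 \sqrt{95} \approx 14.494$)
$E{\left(c \right)} = -5 + 2 \sqrt{95}$
$\frac{1}{E{\left(314 \right)} + \left(-94\right) 84 \left(-8\right)} = \frac{1}{\left(-5 + 2 \sqrt{95}\right) + \left(-94\right) 84 \left(-8\right)} = \frac{1}{\left(-5 + 2 \sqrt{95}\right) - -63168} = \frac{1}{\left(-5 + 2 \sqrt{95}\right) + 63168} = \frac{1}{63163 + 2 \sqrt{95}}$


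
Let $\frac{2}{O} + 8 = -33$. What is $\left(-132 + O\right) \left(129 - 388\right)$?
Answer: $\frac{1402226}{41} \approx 34201.0$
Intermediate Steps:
$O = - \frac{2}{41}$ ($O = \frac{2}{-8 - 33} = \frac{2}{-41} = 2 \left(- \frac{1}{41}\right) = - \frac{2}{41} \approx -0.048781$)
$\left(-132 + O\right) \left(129 - 388\right) = \left(-132 - \frac{2}{41}\right) \left(129 - 388\right) = \left(- \frac{5414}{41}\right) \left(-259\right) = \frac{1402226}{41}$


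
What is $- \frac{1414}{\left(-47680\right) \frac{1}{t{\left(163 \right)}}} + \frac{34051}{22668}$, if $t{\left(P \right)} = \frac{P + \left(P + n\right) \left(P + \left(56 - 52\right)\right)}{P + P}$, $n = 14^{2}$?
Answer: $\frac{76754658241}{11010754320} \approx 6.9709$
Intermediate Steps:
$n = 196$
$t{\left(P \right)} = \frac{P + \left(4 + P\right) \left(196 + P\right)}{2 P}$ ($t{\left(P \right)} = \frac{P + \left(P + 196\right) \left(P + \left(56 - 52\right)\right)}{P + P} = \frac{P + \left(196 + P\right) \left(P + \left(56 - 52\right)\right)}{2 P} = \left(P + \left(196 + P\right) \left(P + 4\right)\right) \frac{1}{2 P} = \left(P + \left(196 + P\right) \left(4 + P\right)\right) \frac{1}{2 P} = \left(P + \left(4 + P\right) \left(196 + P\right)\right) \frac{1}{2 P} = \frac{P + \left(4 + P\right) \left(196 + P\right)}{2 P}$)
$- \frac{1414}{\left(-47680\right) \frac{1}{t{\left(163 \right)}}} + \frac{34051}{22668} = - \frac{1414}{\left(-47680\right) \frac{1}{\frac{1}{2} \cdot \frac{1}{163} \left(784 + 163 \left(201 + 163\right)\right)}} + \frac{34051}{22668} = - \frac{1414}{\left(-47680\right) \frac{1}{\frac{1}{2} \cdot \frac{1}{163} \left(784 + 163 \cdot 364\right)}} + 34051 \cdot \frac{1}{22668} = - \frac{1414}{\left(-47680\right) \frac{1}{\frac{1}{2} \cdot \frac{1}{163} \left(784 + 59332\right)}} + \frac{34051}{22668} = - \frac{1414}{\left(-47680\right) \frac{1}{\frac{1}{2} \cdot \frac{1}{163} \cdot 60116}} + \frac{34051}{22668} = - \frac{1414}{\left(-47680\right) \frac{1}{\frac{30058}{163}}} + \frac{34051}{22668} = - \frac{1414}{\left(-47680\right) \frac{163}{30058}} + \frac{34051}{22668} = - \frac{1414}{- \frac{3885920}{15029}} + \frac{34051}{22668} = \left(-1414\right) \left(- \frac{15029}{3885920}\right) + \frac{34051}{22668} = \frac{10625503}{1942960} + \frac{34051}{22668} = \frac{76754658241}{11010754320}$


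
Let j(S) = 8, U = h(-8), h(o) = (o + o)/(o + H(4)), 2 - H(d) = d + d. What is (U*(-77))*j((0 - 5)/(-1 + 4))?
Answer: -704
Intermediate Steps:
H(d) = 2 - 2*d (H(d) = 2 - (d + d) = 2 - 2*d)
h(o) = 2*o/(-6 + o) (h(o) = (o + o)/(o + (2 - 2*4)) = (2*o)/(o + (2 - 8)) = (2*o)/(o - 6) = (2*o)/(-6 + o) = 2*o/(-6 + o))
U = 8/7 (U = 2*(-8)/(-6 - 8) = 2*(-8)/(-14) = 2*(-8)*(-1/14) = 8/7 ≈ 1.1429)
(U*(-77))*j((0 - 5)/(-1 + 4)) = ((8/7)*(-77))*8 = -88*8 = -704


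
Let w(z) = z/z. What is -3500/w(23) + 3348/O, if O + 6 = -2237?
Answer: -7853848/2243 ≈ -3501.5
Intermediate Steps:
O = -2243 (O = -6 - 2237 = -2243)
w(z) = 1
-3500/w(23) + 3348/O = -3500/1 + 3348/(-2243) = -3500*1 + 3348*(-1/2243) = -3500 - 3348/2243 = -7853848/2243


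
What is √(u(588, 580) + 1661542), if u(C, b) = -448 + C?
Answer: √1661682 ≈ 1289.1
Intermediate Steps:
√(u(588, 580) + 1661542) = √((-448 + 588) + 1661542) = √(140 + 1661542) = √1661682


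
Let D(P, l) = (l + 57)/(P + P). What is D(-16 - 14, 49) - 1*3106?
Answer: -93233/30 ≈ -3107.8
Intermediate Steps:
D(P, l) = (57 + l)/(2*P) (D(P, l) = (57 + l)/((2*P)) = (57 + l)*(1/(2*P)) = (57 + l)/(2*P))
D(-16 - 14, 49) - 1*3106 = (57 + 49)/(2*(-16 - 14)) - 1*3106 = (1/2)*106/(-30) - 3106 = (1/2)*(-1/30)*106 - 3106 = -53/30 - 3106 = -93233/30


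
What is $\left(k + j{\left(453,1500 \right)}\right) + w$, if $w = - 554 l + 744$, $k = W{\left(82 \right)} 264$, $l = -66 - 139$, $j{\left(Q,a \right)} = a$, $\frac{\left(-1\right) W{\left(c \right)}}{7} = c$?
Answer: $-35722$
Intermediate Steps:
$W{\left(c \right)} = - 7 c$
$l = -205$ ($l = -66 - 139 = -205$)
$k = -151536$ ($k = \left(-7\right) 82 \cdot 264 = \left(-574\right) 264 = -151536$)
$w = 114314$ ($w = \left(-554\right) \left(-205\right) + 744 = 113570 + 744 = 114314$)
$\left(k + j{\left(453,1500 \right)}\right) + w = \left(-151536 + 1500\right) + 114314 = -150036 + 114314 = -35722$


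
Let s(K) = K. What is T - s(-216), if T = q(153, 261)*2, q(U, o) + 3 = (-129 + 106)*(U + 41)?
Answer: -8714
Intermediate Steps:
q(U, o) = -946 - 23*U (q(U, o) = -3 + (-129 + 106)*(U + 41) = -3 - 23*(41 + U) = -3 + (-943 - 23*U) = -946 - 23*U)
T = -8930 (T = (-946 - 23*153)*2 = (-946 - 3519)*2 = -4465*2 = -8930)
T - s(-216) = -8930 - 1*(-216) = -8930 + 216 = -8714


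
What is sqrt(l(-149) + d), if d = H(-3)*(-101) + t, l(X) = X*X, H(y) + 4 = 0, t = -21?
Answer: 2*sqrt(5646) ≈ 150.28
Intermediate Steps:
H(y) = -4 (H(y) = -4 + 0 = -4)
l(X) = X**2
d = 383 (d = -4*(-101) - 21 = 404 - 21 = 383)
sqrt(l(-149) + d) = sqrt((-149)**2 + 383) = sqrt(22201 + 383) = sqrt(22584) = 2*sqrt(5646)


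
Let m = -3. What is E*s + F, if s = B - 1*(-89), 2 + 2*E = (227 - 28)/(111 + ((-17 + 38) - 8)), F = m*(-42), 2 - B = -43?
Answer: 12341/124 ≈ 99.524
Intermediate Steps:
B = 45 (B = 2 - 1*(-43) = 2 + 43 = 45)
F = 126 (F = -3*(-42) = 126)
E = -49/248 (E = -1 + ((227 - 28)/(111 + ((-17 + 38) - 8)))/2 = -1 + (199/(111 + (21 - 8)))/2 = -1 + (199/(111 + 13))/2 = -1 + (199/124)/2 = -1 + (199*(1/124))/2 = -1 + (½)*(199/124) = -1 + 199/248 = -49/248 ≈ -0.19758)
s = 134 (s = 45 - 1*(-89) = 45 + 89 = 134)
E*s + F = -49/248*134 + 126 = -3283/124 + 126 = 12341/124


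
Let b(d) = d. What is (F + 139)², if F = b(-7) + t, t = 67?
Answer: 39601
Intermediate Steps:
F = 60 (F = -7 + 67 = 60)
(F + 139)² = (60 + 139)² = 199² = 39601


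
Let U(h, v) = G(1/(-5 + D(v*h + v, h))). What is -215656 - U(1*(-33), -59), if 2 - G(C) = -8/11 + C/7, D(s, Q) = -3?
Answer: -132845787/616 ≈ -2.1566e+5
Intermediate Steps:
G(C) = 30/11 - C/7 (G(C) = 2 - (-8/11 + C/7) = 2 + (8/11 - C/7) = 30/11 - C/7)
U(h, v) = 1691/616 (U(h, v) = 30/11 - 1/(7*(-5 - 3)) = 30/11 - ⅐/(-8) = 30/11 - ⅐*(-⅛) = 30/11 + 1/56 = 1691/616)
-215656 - U(1*(-33), -59) = -215656 - 1*1691/616 = -215656 - 1691/616 = -132845787/616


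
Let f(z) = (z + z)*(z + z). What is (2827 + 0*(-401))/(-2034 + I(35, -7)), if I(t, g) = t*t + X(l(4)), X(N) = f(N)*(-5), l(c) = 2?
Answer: -2827/889 ≈ -3.1800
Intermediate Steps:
f(z) = 4*z**2 (f(z) = (2*z)*(2*z) = 4*z**2)
X(N) = -20*N**2 (X(N) = (4*N**2)*(-5) = -20*N**2)
I(t, g) = -80 + t**2 (I(t, g) = t*t - 20*2**2 = t**2 - 20*4 = t**2 - 80 = -80 + t**2)
(2827 + 0*(-401))/(-2034 + I(35, -7)) = (2827 + 0*(-401))/(-2034 + (-80 + 35**2)) = (2827 + 0)/(-2034 + (-80 + 1225)) = 2827/(-2034 + 1145) = 2827/(-889) = 2827*(-1/889) = -2827/889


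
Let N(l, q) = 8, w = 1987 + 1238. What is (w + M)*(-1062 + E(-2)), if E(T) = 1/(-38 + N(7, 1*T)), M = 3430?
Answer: -42406991/6 ≈ -7.0678e+6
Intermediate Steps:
w = 3225
E(T) = -1/30 (E(T) = 1/(-38 + 8) = 1/(-30) = -1/30)
(w + M)*(-1062 + E(-2)) = (3225 + 3430)*(-1062 - 1/30) = 6655*(-31861/30) = -42406991/6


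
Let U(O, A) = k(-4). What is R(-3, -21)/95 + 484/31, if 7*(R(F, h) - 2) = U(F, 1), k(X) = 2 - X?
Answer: 64496/4123 ≈ 15.643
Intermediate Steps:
U(O, A) = 6 (U(O, A) = 2 - 1*(-4) = 2 + 4 = 6)
R(F, h) = 20/7 (R(F, h) = 2 + (⅐)*6 = 2 + 6/7 = 20/7)
R(-3, -21)/95 + 484/31 = (20/7)/95 + 484/31 = (20/7)*(1/95) + 484*(1/31) = 4/133 + 484/31 = 64496/4123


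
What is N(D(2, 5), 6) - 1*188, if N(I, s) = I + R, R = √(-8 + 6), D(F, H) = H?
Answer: -183 + I*√2 ≈ -183.0 + 1.4142*I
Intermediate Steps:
R = I*√2 (R = √(-2) = I*√2 ≈ 1.4142*I)
N(I, s) = I + I*√2
N(D(2, 5), 6) - 1*188 = (5 + I*√2) - 1*188 = (5 + I*√2) - 188 = -183 + I*√2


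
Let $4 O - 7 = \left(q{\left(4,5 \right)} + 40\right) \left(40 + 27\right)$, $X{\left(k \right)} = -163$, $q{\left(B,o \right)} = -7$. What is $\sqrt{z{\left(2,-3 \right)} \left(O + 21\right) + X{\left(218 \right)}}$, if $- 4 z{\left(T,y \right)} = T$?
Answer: $\frac{i \sqrt{1803}}{2} \approx 21.231 i$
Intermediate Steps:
$z{\left(T,y \right)} = - \frac{T}{4}$
$O = \frac{1109}{2}$ ($O = \frac{7}{4} + \frac{\left(-7 + 40\right) \left(40 + 27\right)}{4} = \frac{7}{4} + \frac{33 \cdot 67}{4} = \frac{7}{4} + \frac{1}{4} \cdot 2211 = \frac{7}{4} + \frac{2211}{4} = \frac{1109}{2} \approx 554.5$)
$\sqrt{z{\left(2,-3 \right)} \left(O + 21\right) + X{\left(218 \right)}} = \sqrt{\left(- \frac{1}{4}\right) 2 \left(\frac{1109}{2} + 21\right) - 163} = \sqrt{\left(- \frac{1}{2}\right) \frac{1151}{2} - 163} = \sqrt{- \frac{1151}{4} - 163} = \sqrt{- \frac{1803}{4}} = \frac{i \sqrt{1803}}{2}$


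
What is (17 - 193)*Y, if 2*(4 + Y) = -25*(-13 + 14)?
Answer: 2904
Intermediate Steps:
Y = -33/2 (Y = -4 + (-25*(-13 + 14))/2 = -4 + (-25*1)/2 = -4 + (½)*(-25) = -4 - 25/2 = -33/2 ≈ -16.500)
(17 - 193)*Y = (17 - 193)*(-33/2) = -176*(-33/2) = 2904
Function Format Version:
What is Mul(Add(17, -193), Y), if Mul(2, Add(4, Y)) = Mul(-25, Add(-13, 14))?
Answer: 2904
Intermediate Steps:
Y = Rational(-33, 2) (Y = Add(-4, Mul(Rational(1, 2), Mul(-25, Add(-13, 14)))) = Add(-4, Mul(Rational(1, 2), Mul(-25, 1))) = Add(-4, Mul(Rational(1, 2), -25)) = Add(-4, Rational(-25, 2)) = Rational(-33, 2) ≈ -16.500)
Mul(Add(17, -193), Y) = Mul(Add(17, -193), Rational(-33, 2)) = Mul(-176, Rational(-33, 2)) = 2904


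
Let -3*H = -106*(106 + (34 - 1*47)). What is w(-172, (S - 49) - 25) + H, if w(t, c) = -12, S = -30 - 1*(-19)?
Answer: 3274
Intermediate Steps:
S = -11 (S = -30 + 19 = -11)
H = 3286 (H = -(-106)*(106 + (34 - 1*47))/3 = -(-106)*(106 + (34 - 47))/3 = -(-106)*(106 - 13)/3 = -(-106)*93/3 = -⅓*(-9858) = 3286)
w(-172, (S - 49) - 25) + H = -12 + 3286 = 3274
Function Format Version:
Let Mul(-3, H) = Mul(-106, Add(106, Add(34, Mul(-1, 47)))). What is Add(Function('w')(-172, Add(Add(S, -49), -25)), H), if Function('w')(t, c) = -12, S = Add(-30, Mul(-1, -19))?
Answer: 3274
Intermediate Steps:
S = -11 (S = Add(-30, 19) = -11)
H = 3286 (H = Mul(Rational(-1, 3), Mul(-106, Add(106, Add(34, Mul(-1, 47))))) = Mul(Rational(-1, 3), Mul(-106, Add(106, Add(34, -47)))) = Mul(Rational(-1, 3), Mul(-106, Add(106, -13))) = Mul(Rational(-1, 3), Mul(-106, 93)) = Mul(Rational(-1, 3), -9858) = 3286)
Add(Function('w')(-172, Add(Add(S, -49), -25)), H) = Add(-12, 3286) = 3274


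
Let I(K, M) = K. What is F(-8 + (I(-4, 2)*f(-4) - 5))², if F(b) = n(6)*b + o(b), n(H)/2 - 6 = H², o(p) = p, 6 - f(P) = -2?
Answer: 14630625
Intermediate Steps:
f(P) = 8 (f(P) = 6 - 1*(-2) = 6 + 2 = 8)
n(H) = 12 + 2*H²
F(b) = 85*b (F(b) = (12 + 2*6²)*b + b = (12 + 2*36)*b + b = (12 + 72)*b + b = 84*b + b = 85*b)
F(-8 + (I(-4, 2)*f(-4) - 5))² = (85*(-8 + (-4*8 - 5)))² = (85*(-8 + (-32 - 5)))² = (85*(-8 - 37))² = (85*(-45))² = (-3825)² = 14630625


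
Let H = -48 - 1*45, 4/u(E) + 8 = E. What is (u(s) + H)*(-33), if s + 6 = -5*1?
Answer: 58443/19 ≈ 3075.9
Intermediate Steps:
s = -11 (s = -6 - 5*1 = -6 - 5 = -11)
u(E) = 4/(-8 + E)
H = -93 (H = -48 - 45 = -93)
(u(s) + H)*(-33) = (4/(-8 - 11) - 93)*(-33) = (4/(-19) - 93)*(-33) = (4*(-1/19) - 93)*(-33) = (-4/19 - 93)*(-33) = -1771/19*(-33) = 58443/19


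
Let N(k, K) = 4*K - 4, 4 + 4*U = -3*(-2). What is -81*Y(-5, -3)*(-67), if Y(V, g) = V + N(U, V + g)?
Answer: -222507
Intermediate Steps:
U = ½ (U = -1 + (-3*(-2))/4 = -1 + (¼)*6 = -1 + 3/2 = ½ ≈ 0.50000)
N(k, K) = -4 + 4*K
Y(V, g) = -4 + 4*g + 5*V (Y(V, g) = V + (-4 + 4*(V + g)) = V + (-4 + (4*V + 4*g)) = V + (-4 + 4*V + 4*g) = -4 + 4*g + 5*V)
-81*Y(-5, -3)*(-67) = -81*(-4 + 4*(-3) + 5*(-5))*(-67) = -81*(-4 - 12 - 25)*(-67) = -81*(-41)*(-67) = 3321*(-67) = -222507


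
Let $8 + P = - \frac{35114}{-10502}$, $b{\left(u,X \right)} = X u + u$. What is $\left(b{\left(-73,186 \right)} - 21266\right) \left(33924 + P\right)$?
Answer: $- \frac{6219083385741}{5251} \approx -1.1844 \cdot 10^{9}$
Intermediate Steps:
$b{\left(u,X \right)} = u + X u$
$P = - \frac{24451}{5251}$ ($P = -8 - \frac{35114}{-10502} = -8 - - \frac{17557}{5251} = -8 + \frac{17557}{5251} = - \frac{24451}{5251} \approx -4.6564$)
$\left(b{\left(-73,186 \right)} - 21266\right) \left(33924 + P\right) = \left(- 73 \left(1 + 186\right) - 21266\right) \left(33924 - \frac{24451}{5251}\right) = \left(\left(-73\right) 187 - 21266\right) \frac{178110473}{5251} = \left(-13651 - 21266\right) \frac{178110473}{5251} = \left(-34917\right) \frac{178110473}{5251} = - \frac{6219083385741}{5251}$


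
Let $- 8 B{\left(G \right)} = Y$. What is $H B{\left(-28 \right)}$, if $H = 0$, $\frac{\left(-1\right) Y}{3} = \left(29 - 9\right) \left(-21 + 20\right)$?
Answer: $0$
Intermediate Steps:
$Y = 60$ ($Y = - 3 \left(29 - 9\right) \left(-21 + 20\right) = - 3 \cdot 20 \left(-1\right) = \left(-3\right) \left(-20\right) = 60$)
$B{\left(G \right)} = - \frac{15}{2}$ ($B{\left(G \right)} = \left(- \frac{1}{8}\right) 60 = - \frac{15}{2}$)
$H B{\left(-28 \right)} = 0 \left(- \frac{15}{2}\right) = 0$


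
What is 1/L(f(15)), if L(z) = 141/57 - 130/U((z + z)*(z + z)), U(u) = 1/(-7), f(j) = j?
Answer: 19/17337 ≈ 0.0010959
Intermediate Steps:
U(u) = -⅐
L(z) = 17337/19 (L(z) = 141/57 - 130/(-⅐) = 141*(1/57) - 130*(-7) = 47/19 + 910 = 17337/19)
1/L(f(15)) = 1/(17337/19) = 19/17337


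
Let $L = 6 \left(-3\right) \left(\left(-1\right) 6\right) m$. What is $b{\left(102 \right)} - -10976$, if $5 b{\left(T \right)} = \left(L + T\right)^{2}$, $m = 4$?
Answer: $\frac{340036}{5} \approx 68007.0$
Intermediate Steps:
$L = 432$ ($L = 6 \left(-3\right) \left(\left(-1\right) 6\right) 4 = \left(-18\right) \left(-6\right) 4 = 108 \cdot 4 = 432$)
$b{\left(T \right)} = \frac{\left(432 + T\right)^{2}}{5}$
$b{\left(102 \right)} - -10976 = \frac{\left(432 + 102\right)^{2}}{5} - -10976 = \frac{534^{2}}{5} + 10976 = \frac{1}{5} \cdot 285156 + 10976 = \frac{285156}{5} + 10976 = \frac{340036}{5}$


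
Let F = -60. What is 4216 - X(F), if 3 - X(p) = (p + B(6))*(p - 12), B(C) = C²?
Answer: 5941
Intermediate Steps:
X(p) = 3 - (-12 + p)*(36 + p) (X(p) = 3 - (p + 6²)*(p - 12) = 3 - (p + 36)*(-12 + p) = 3 - (36 + p)*(-12 + p) = 3 - (-12 + p)*(36 + p))
4216 - X(F) = 4216 - (435 - 1*(-60)² - 24*(-60)) = 4216 - (435 - 1*3600 + 1440) = 4216 - (435 - 3600 + 1440) = 4216 - 1*(-1725) = 4216 + 1725 = 5941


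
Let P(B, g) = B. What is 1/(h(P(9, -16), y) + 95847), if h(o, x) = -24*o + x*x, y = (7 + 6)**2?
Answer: 1/124192 ≈ 8.0520e-6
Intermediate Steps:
y = 169 (y = 13**2 = 169)
h(o, x) = x**2 - 24*o (h(o, x) = -24*o + x**2 = x**2 - 24*o)
1/(h(P(9, -16), y) + 95847) = 1/((169**2 - 24*9) + 95847) = 1/((28561 - 216) + 95847) = 1/(28345 + 95847) = 1/124192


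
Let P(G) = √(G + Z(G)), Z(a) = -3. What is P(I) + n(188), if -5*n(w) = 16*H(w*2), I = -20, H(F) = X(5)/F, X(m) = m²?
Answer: -10/47 + I*√23 ≈ -0.21277 + 4.7958*I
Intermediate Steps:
H(F) = 25/F (H(F) = 5²/F = 25/F)
n(w) = -40/w (n(w) = -16*25/((w*2))/5 = -16*25/((2*w))/5 = -16*25*(1/(2*w))/5 = -16*25/(2*w)/5 = -40/w)
P(G) = √(-3 + G) (P(G) = √(G - 3) = √(-3 + G))
P(I) + n(188) = √(-3 - 20) - 40/188 = √(-23) - 40*1/188 = I*√23 - 10/47 = -10/47 + I*√23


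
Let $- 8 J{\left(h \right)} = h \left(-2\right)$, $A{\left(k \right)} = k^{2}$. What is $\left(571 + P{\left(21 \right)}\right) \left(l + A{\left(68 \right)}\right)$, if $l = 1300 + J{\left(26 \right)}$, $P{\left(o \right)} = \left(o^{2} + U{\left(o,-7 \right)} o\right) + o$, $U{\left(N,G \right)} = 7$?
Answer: $6997990$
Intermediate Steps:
$J{\left(h \right)} = \frac{h}{4}$ ($J{\left(h \right)} = - \frac{h \left(-2\right)}{8} = - \frac{\left(-2\right) h}{8} = \frac{h}{4}$)
$P{\left(o \right)} = o^{2} + 8 o$ ($P{\left(o \right)} = \left(o^{2} + 7 o\right) + o = o^{2} + 8 o$)
$l = \frac{2613}{2}$ ($l = 1300 + \frac{1}{4} \cdot 26 = 1300 + \frac{13}{2} = \frac{2613}{2} \approx 1306.5$)
$\left(571 + P{\left(21 \right)}\right) \left(l + A{\left(68 \right)}\right) = \left(571 + 21 \left(8 + 21\right)\right) \left(\frac{2613}{2} + 68^{2}\right) = \left(571 + 21 \cdot 29\right) \left(\frac{2613}{2} + 4624\right) = \left(571 + 609\right) \frac{11861}{2} = 1180 \cdot \frac{11861}{2} = 6997990$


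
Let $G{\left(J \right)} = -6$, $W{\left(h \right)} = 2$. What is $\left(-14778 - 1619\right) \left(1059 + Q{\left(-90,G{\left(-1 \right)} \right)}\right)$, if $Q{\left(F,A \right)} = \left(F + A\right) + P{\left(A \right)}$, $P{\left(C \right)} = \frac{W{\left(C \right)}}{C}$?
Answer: $- \frac{47354536}{3} \approx -1.5785 \cdot 10^{7}$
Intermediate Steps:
$P{\left(C \right)} = \frac{2}{C}$
$Q{\left(F,A \right)} = A + F + \frac{2}{A}$ ($Q{\left(F,A \right)} = \left(F + A\right) + \frac{2}{A} = \left(A + F\right) + \frac{2}{A} = A + F + \frac{2}{A}$)
$\left(-14778 - 1619\right) \left(1059 + Q{\left(-90,G{\left(-1 \right)} \right)}\right) = \left(-14778 - 1619\right) \left(1059 - \left(96 + \frac{1}{3}\right)\right) = - 16397 \left(1059 - \frac{289}{3}\right) = \left(-16397\right) \frac{2888}{3} = - \frac{47354536}{3}$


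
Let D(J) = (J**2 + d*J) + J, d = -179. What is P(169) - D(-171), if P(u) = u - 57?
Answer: -59567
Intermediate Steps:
P(u) = -57 + u
D(J) = J**2 - 178*J (D(J) = (J**2 - 179*J) + J = J**2 - 178*J)
P(169) - D(-171) = (-57 + 169) - (-171)*(-178 - 171) = 112 - (-171)*(-349) = 112 - 1*59679 = 112 - 59679 = -59567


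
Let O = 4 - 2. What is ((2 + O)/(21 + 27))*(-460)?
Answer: -115/3 ≈ -38.333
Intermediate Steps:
O = 2
((2 + O)/(21 + 27))*(-460) = ((2 + 2)/(21 + 27))*(-460) = (4/48)*(-460) = (4*(1/48))*(-460) = (1/12)*(-460) = -115/3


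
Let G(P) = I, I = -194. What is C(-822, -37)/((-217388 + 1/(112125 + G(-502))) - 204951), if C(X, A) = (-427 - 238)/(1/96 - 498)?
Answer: -63800670/20178321621863 ≈ -3.1618e-6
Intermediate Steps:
G(P) = -194
C(X, A) = 63840/47807 (C(X, A) = -665/(1/96 - 498) = -665/(-47807/96) = -665*(-96/47807) = 63840/47807)
C(-822, -37)/((-217388 + 1/(112125 + G(-502))) - 204951) = 63840/(47807*((-217388 + 1/(112125 - 194)) - 204951)) = 63840/(47807*((-217388 + 1/111931) - 204951)) = 63840/(47807*(-24332456227/111931 - 204951)) = 63840/(47807*(-47272826608/111931)) = (63840/47807)*(-111931/47272826608) = -63800670/20178321621863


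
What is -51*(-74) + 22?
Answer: 3796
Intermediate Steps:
-51*(-74) + 22 = 3774 + 22 = 3796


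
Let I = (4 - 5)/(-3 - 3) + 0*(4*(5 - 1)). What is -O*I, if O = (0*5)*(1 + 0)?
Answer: 0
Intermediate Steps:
O = 0 (O = 0*1 = 0)
I = ⅙ (I = -1/(-6) + 0*(4*4) = -1*(-⅙) + 0*16 = ⅙ + 0 = ⅙ ≈ 0.16667)
-O*I = -0/6 = -1*0 = 0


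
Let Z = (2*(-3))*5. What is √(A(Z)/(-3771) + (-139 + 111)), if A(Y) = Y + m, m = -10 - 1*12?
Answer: 8*I*√690931/1257 ≈ 5.2902*I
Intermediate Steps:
Z = -30 (Z = -6*5 = -30)
m = -22 (m = -10 - 12 = -22)
A(Y) = -22 + Y (A(Y) = Y - 22 = -22 + Y)
√(A(Z)/(-3771) + (-139 + 111)) = √((-22 - 30)/(-3771) + (-139 + 111)) = √(-52*(-1/3771) - 28) = √(52/3771 - 28) = √(-105536/3771) = 8*I*√690931/1257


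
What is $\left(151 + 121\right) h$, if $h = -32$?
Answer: $-8704$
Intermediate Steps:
$\left(151 + 121\right) h = \left(151 + 121\right) \left(-32\right) = 272 \left(-32\right) = -8704$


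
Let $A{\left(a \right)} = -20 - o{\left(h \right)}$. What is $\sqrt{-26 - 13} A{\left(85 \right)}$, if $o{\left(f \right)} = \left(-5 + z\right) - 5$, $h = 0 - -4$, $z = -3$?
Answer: $- 7 i \sqrt{39} \approx - 43.715 i$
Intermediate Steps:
$h = 4$ ($h = 0 + 4 = 4$)
$o{\left(f \right)} = -13$ ($o{\left(f \right)} = \left(-5 - 3\right) - 5 = -8 - 5 = -13$)
$A{\left(a \right)} = -7$ ($A{\left(a \right)} = -20 - -13 = -20 + 13 = -7$)
$\sqrt{-26 - 13} A{\left(85 \right)} = \sqrt{-26 - 13} \left(-7\right) = \sqrt{-39} \left(-7\right) = i \sqrt{39} \left(-7\right) = - 7 i \sqrt{39}$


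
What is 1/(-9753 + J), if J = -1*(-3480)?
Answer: -1/6273 ≈ -0.00015941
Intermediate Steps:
J = 3480
1/(-9753 + J) = 1/(-9753 + 3480) = 1/(-6273) = -1/6273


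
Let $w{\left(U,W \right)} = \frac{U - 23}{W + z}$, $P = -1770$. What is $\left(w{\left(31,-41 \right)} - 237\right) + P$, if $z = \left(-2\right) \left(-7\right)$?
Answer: $- \frac{54197}{27} \approx -2007.3$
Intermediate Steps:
$z = 14$
$w{\left(U,W \right)} = \frac{-23 + U}{14 + W}$ ($w{\left(U,W \right)} = \frac{U - 23}{W + 14} = \frac{-23 + U}{14 + W}$)
$\left(w{\left(31,-41 \right)} - 237\right) + P = \left(\frac{-23 + 31}{14 - 41} - 237\right) - 1770 = \left(\frac{1}{-27} \cdot 8 - 237\right) - 1770 = \left(\left(- \frac{1}{27}\right) 8 - 237\right) - 1770 = \left(- \frac{8}{27} - 237\right) - 1770 = - \frac{6407}{27} - 1770 = - \frac{54197}{27}$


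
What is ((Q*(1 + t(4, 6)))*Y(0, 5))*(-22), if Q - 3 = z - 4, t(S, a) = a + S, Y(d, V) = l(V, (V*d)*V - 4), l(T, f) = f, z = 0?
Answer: -968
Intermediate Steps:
Y(d, V) = -4 + d*V² (Y(d, V) = (V*d)*V - 4 = d*V² - 4 = -4 + d*V²)
t(S, a) = S + a
Q = -1 (Q = 3 + (0 - 4) = 3 - 4 = -1)
((Q*(1 + t(4, 6)))*Y(0, 5))*(-22) = ((-(1 + (4 + 6)))*(-4 + 0*5²))*(-22) = ((-(1 + 10))*(-4 + 0*25))*(-22) = ((-1*11)*(-4 + 0))*(-22) = -11*(-4)*(-22) = 44*(-22) = -968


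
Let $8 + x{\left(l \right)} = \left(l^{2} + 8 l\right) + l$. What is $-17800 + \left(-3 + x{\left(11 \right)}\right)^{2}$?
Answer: $25881$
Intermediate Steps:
$x{\left(l \right)} = -8 + l^{2} + 9 l$ ($x{\left(l \right)} = -8 + \left(\left(l^{2} + 8 l\right) + l\right) = -8 + \left(l^{2} + 9 l\right) = -8 + l^{2} + 9 l$)
$-17800 + \left(-3 + x{\left(11 \right)}\right)^{2} = -17800 + \left(-3 + \left(-8 + 11^{2} + 9 \cdot 11\right)\right)^{2} = -17800 + \left(-3 + \left(-8 + 121 + 99\right)\right)^{2} = -17800 + \left(-3 + 212\right)^{2} = -17800 + 209^{2} = -17800 + 43681 = 25881$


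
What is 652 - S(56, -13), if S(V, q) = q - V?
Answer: 721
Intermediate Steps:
652 - S(56, -13) = 652 - (-13 - 1*56) = 652 - (-13 - 56) = 652 - 1*(-69) = 652 + 69 = 721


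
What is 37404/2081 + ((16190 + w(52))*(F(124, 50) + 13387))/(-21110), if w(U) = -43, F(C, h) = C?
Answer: -453205767037/43929910 ≈ -10317.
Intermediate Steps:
37404/2081 + ((16190 + w(52))*(F(124, 50) + 13387))/(-21110) = 37404/2081 + ((16190 - 43)*(124 + 13387))/(-21110) = 37404*(1/2081) + (16147*13511)*(-1/21110) = 37404/2081 + 218162117*(-1/21110) = 37404/2081 - 218162117/21110 = -453205767037/43929910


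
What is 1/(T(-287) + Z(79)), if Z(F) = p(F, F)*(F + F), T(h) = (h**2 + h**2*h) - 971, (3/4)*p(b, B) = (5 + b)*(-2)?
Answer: -1/23593897 ≈ -4.2384e-8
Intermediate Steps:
p(b, B) = -40/3 - 8*b/3 (p(b, B) = 4*((5 + b)*(-2))/3 = 4*(-10 - 2*b)/3 = -40/3 - 8*b/3)
T(h) = -971 + h**2 + h**3 (T(h) = (h**2 + h**3) - 971 = -971 + h**2 + h**3)
Z(F) = 2*F*(-40/3 - 8*F/3) (Z(F) = (-40/3 - 8*F/3)*(F + F) = (-40/3 - 8*F/3)*(2*F) = 2*F*(-40/3 - 8*F/3))
1/(T(-287) + Z(79)) = 1/((-971 + (-287)**2 + (-287)**3) - 16/3*79*(5 + 79)) = 1/((-971 + 82369 - 23639903) - 16/3*79*84) = 1/(-23558505 - 35392) = 1/(-23593897) = -1/23593897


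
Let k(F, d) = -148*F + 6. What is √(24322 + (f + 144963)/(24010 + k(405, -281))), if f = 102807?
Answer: √7844865402598/17962 ≈ 155.93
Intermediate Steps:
k(F, d) = 6 - 148*F
√(24322 + (f + 144963)/(24010 + k(405, -281))) = √(24322 + (102807 + 144963)/(24010 + (6 - 148*405))) = √(24322 + 247770/(24010 + (6 - 59940))) = √(24322 + 247770/(24010 - 59934)) = √(24322 + 247770/(-35924)) = √(24322 + 247770*(-1/35924)) = √(24322 - 123885/17962) = √(436747879/17962) = √7844865402598/17962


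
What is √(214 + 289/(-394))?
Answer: √33106638/394 ≈ 14.604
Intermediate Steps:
√(214 + 289/(-394)) = √(214 + 289*(-1/394)) = √(214 - 289/394) = √(84027/394) = √33106638/394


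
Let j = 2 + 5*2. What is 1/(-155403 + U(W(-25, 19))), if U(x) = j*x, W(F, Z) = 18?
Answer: -1/155187 ≈ -6.4438e-6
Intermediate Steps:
j = 12 (j = 2 + 10 = 12)
U(x) = 12*x
1/(-155403 + U(W(-25, 19))) = 1/(-155403 + 12*18) = 1/(-155403 + 216) = 1/(-155187) = -1/155187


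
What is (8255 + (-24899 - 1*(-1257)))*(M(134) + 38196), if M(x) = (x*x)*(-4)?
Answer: 517434036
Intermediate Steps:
M(x) = -4*x² (M(x) = x²*(-4) = -4*x²)
(8255 + (-24899 - 1*(-1257)))*(M(134) + 38196) = (8255 + (-24899 - 1*(-1257)))*(-4*134² + 38196) = (8255 + (-24899 + 1257))*(-4*17956 + 38196) = (8255 - 23642)*(-71824 + 38196) = -15387*(-33628) = 517434036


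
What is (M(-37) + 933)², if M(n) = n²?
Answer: 5299204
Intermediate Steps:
(M(-37) + 933)² = ((-37)² + 933)² = (1369 + 933)² = 2302² = 5299204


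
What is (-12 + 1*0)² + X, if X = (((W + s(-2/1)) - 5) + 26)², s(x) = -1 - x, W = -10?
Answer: 288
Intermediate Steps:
X = 144 (X = (((-10 + (-1 - (-2)/1)) - 5) + 26)² = (((-10 + (-1 - (-2))) - 5) + 26)² = (((-10 + (-1 - 1*(-2))) - 5) + 26)² = (((-10 + (-1 + 2)) - 5) + 26)² = (((-10 + 1) - 5) + 26)² = ((-9 - 5) + 26)² = (-14 + 26)² = 12² = 144)
(-12 + 1*0)² + X = (-12 + 1*0)² + 144 = (-12 + 0)² + 144 = (-12)² + 144 = 144 + 144 = 288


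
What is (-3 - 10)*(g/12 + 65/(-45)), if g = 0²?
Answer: 169/9 ≈ 18.778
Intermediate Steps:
g = 0
(-3 - 10)*(g/12 + 65/(-45)) = (-3 - 10)*(0/12 + 65/(-45)) = -13*(0*(1/12) + 65*(-1/45)) = -13*(0 - 13/9) = -13*(-13/9) = 169/9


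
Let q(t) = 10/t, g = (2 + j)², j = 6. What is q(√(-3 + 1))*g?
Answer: -320*I*√2 ≈ -452.55*I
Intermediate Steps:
g = 64 (g = (2 + 6)² = 8² = 64)
q(√(-3 + 1))*g = (10/(√(-3 + 1)))*64 = (10/(√(-2)))*64 = (10/((I*√2)))*64 = (10*(-I*√2/2))*64 = -5*I*√2*64 = -320*I*√2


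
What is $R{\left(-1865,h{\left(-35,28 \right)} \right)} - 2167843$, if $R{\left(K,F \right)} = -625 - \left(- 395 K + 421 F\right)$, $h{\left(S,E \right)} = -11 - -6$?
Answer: $-2903038$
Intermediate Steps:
$h{\left(S,E \right)} = -5$ ($h{\left(S,E \right)} = -11 + 6 = -5$)
$R{\left(K,F \right)} = -625 - 421 F + 395 K$ ($R{\left(K,F \right)} = -625 - \left(- 395 K + 421 F\right) = -625 - 421 F + 395 K$)
$R{\left(-1865,h{\left(-35,28 \right)} \right)} - 2167843 = \left(-625 - -2105 + 395 \left(-1865\right)\right) - 2167843 = \left(-625 + 2105 - 736675\right) - 2167843 = -735195 - 2167843 = -2903038$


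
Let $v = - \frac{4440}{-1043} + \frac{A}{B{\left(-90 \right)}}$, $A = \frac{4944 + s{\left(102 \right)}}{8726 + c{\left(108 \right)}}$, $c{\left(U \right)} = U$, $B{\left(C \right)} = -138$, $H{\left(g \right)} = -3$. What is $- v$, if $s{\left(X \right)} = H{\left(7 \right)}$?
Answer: $- \frac{257505477}{60548236} \approx -4.2529$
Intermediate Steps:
$s{\left(X \right)} = -3$
$A = \frac{4941}{8834}$ ($A = \frac{4944 - 3}{8726 + 108} = \frac{4941}{8834} \approx 0.55932$)
$v = \frac{257505477}{60548236}$ ($v = - \frac{4440}{-1043} + \frac{4941}{8834 \left(-138\right)} = \left(-4440\right) \left(- \frac{1}{1043}\right) + \frac{4941}{8834} \left(- \frac{1}{138}\right) = \frac{4440}{1043} - \frac{1647}{406364} = \frac{257505477}{60548236} \approx 4.2529$)
$- v = \left(-1\right) \frac{257505477}{60548236} = - \frac{257505477}{60548236}$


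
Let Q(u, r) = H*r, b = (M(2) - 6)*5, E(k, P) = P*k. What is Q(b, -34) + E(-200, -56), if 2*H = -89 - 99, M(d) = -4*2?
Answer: 14396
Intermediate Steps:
M(d) = -8
H = -94 (H = (-89 - 99)/2 = (1/2)*(-188) = -94)
b = -70 (b = (-8 - 6)*5 = -14*5 = -70)
Q(u, r) = -94*r
Q(b, -34) + E(-200, -56) = -94*(-34) - 56*(-200) = 3196 + 11200 = 14396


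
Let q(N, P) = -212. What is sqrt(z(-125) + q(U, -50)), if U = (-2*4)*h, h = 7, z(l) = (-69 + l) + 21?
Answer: I*sqrt(385) ≈ 19.621*I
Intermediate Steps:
z(l) = -48 + l
U = -56 (U = -2*4*7 = -8*7 = -56)
sqrt(z(-125) + q(U, -50)) = sqrt((-48 - 125) - 212) = sqrt(-173 - 212) = sqrt(-385) = I*sqrt(385)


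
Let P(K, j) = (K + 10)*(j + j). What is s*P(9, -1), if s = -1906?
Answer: 72428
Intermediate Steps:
P(K, j) = 2*j*(10 + K) (P(K, j) = (10 + K)*(2*j) = 2*j*(10 + K))
s*P(9, -1) = -3812*(-1)*(10 + 9) = -3812*(-1)*19 = -1906*(-38) = 72428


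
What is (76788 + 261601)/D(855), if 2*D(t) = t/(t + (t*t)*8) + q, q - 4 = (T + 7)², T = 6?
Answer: 2314919149/591747 ≈ 3912.0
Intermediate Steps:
q = 173 (q = 4 + (6 + 7)² = 4 + 13² = 4 + 169 = 173)
D(t) = 173/2 + t/(2*(t + 8*t²)) (D(t) = (t/(t + (t*t)*8) + 173)/2 = (t/(t + t²*8) + 173)/2 = (t/(t + 8*t²) + 173)/2 = (173 + t/(t + 8*t²))/2 = 173/2 + t/(2*(t + 8*t²)))
(76788 + 261601)/D(855) = (76788 + 261601)/(((87 + 692*855)/(1 + 8*855))) = 338389/(((87 + 591660)/(1 + 6840))) = 338389/((591747/6841)) = 338389/(((1/6841)*591747)) = 338389/(591747/6841) = 338389*(6841/591747) = 2314919149/591747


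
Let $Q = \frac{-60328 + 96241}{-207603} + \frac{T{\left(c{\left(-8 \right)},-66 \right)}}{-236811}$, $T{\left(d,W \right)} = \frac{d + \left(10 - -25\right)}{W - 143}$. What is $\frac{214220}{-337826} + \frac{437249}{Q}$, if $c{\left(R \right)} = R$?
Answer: $- \frac{696860602939693895741}{275698034134802} \approx -2.5276 \cdot 10^{6}$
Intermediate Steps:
$T{\left(d,W \right)} = \frac{35 + d}{-143 + W}$ ($T{\left(d,W \right)} = \frac{d + \left(10 + 25\right)}{-143 + W} = \frac{d + 35}{-143 + W} = \frac{35 + d}{-143 + W}$)
$Q = - \frac{1632189554}{9435260673}$ ($Q = \frac{-60328 + 96241}{-207603} + \frac{\frac{1}{-143 - 66} \left(35 - 8\right)}{-236811} = 35913 \left(- \frac{1}{207603}\right) + \frac{1}{-209} \cdot 27 \left(- \frac{1}{236811}\right) = - \frac{11971}{69201} + \left(- \frac{1}{209}\right) 27 \left(- \frac{1}{236811}\right) = - \frac{11971}{69201} - - \frac{9}{16497833} = - \frac{11971}{69201} + \frac{9}{16497833} = - \frac{1632189554}{9435260673} \approx -0.17299$)
$\frac{214220}{-337826} + \frac{437249}{Q} = \frac{214220}{-337826} + \frac{437249}{- \frac{1632189554}{9435260673}} = 214220 \left(- \frac{1}{337826}\right) + 437249 \left(- \frac{9435260673}{1632189554}\right) = - \frac{107110}{168913} - \frac{4125558294008577}{1632189554} = - \frac{696860602939693895741}{275698034134802}$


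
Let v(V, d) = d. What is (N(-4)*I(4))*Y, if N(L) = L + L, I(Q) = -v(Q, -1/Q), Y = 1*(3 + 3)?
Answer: -12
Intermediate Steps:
Y = 6 (Y = 1*6 = 6)
I(Q) = 1/Q (I(Q) = -(-1)/Q = 1/Q)
N(L) = 2*L
(N(-4)*I(4))*Y = ((2*(-4))/4)*6 = -8*1/4*6 = -2*6 = -12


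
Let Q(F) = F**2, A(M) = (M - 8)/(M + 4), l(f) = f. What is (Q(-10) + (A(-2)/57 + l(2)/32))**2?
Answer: 8313245329/831744 ≈ 9995.0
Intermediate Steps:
A(M) = (-8 + M)/(4 + M)
(Q(-10) + (A(-2)/57 + l(2)/32))**2 = ((-10)**2 + (((-8 - 2)/(4 - 2))/57 + 2/32))**2 = (100 + ((-10/2)*(1/57) + 2*(1/32)))**2 = (100 + (((1/2)*(-10))*(1/57) + 1/16))**2 = (100 + (-5*1/57 + 1/16))**2 = (100 + (-5/57 + 1/16))**2 = (100 - 23/912)**2 = (91177/912)**2 = 8313245329/831744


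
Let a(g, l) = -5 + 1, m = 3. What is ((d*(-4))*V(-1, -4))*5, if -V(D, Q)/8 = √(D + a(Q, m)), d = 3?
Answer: 480*I*√5 ≈ 1073.3*I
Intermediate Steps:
a(g, l) = -4
V(D, Q) = -8*√(-4 + D) (V(D, Q) = -8*√(D - 4) = -8*√(-4 + D))
((d*(-4))*V(-1, -4))*5 = ((3*(-4))*(-8*√(-4 - 1)))*5 = -(-96)*√(-5)*5 = -(-96)*I*√5*5 = (96*I*√5)*5 = 480*I*√5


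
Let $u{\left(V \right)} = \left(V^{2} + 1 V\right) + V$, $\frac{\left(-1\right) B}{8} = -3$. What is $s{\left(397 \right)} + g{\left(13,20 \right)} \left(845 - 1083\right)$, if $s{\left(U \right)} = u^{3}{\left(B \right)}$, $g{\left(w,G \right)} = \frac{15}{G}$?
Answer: $\frac{485940891}{2} \approx 2.4297 \cdot 10^{8}$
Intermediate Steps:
$B = 24$ ($B = \left(-8\right) \left(-3\right) = 24$)
$u{\left(V \right)} = V^{2} + 2 V$ ($u{\left(V \right)} = \left(V^{2} + V\right) + V = \left(V + V^{2}\right) + V = V^{2} + 2 V$)
$s{\left(U \right)} = 242970624$ ($s{\left(U \right)} = \left(24 \left(2 + 24\right)\right)^{3} = \left(24 \cdot 26\right)^{3} = 624^{3} = 242970624$)
$s{\left(397 \right)} + g{\left(13,20 \right)} \left(845 - 1083\right) = 242970624 + \frac{15}{20} \left(845 - 1083\right) = 242970624 + 15 \cdot \frac{1}{20} \left(-238\right) = 242970624 + \frac{3}{4} \left(-238\right) = 242970624 - \frac{357}{2} = \frac{485940891}{2}$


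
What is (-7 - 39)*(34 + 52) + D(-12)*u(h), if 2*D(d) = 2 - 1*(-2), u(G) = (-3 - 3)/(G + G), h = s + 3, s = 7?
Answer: -19783/5 ≈ -3956.6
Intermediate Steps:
h = 10 (h = 7 + 3 = 10)
u(G) = -3/G (u(G) = -6*1/(2*G) = -3/G)
D(d) = 2 (D(d) = (2 - 1*(-2))/2 = (2 + 2)/2 = (1/2)*4 = 2)
(-7 - 39)*(34 + 52) + D(-12)*u(h) = (-7 - 39)*(34 + 52) + 2*(-3/10) = -46*86 + 2*(-3*1/10) = -3956 + 2*(-3/10) = -3956 - 3/5 = -19783/5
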